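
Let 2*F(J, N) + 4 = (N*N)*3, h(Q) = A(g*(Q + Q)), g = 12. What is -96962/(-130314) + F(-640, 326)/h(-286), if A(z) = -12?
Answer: -865518826/65157 ≈ -13284.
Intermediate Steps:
h(Q) = -12
F(J, N) = -2 + 3*N²/2 (F(J, N) = -2 + ((N*N)*3)/2 = -2 + (N²*3)/2 = -2 + (3*N²)/2 = -2 + 3*N²/2)
-96962/(-130314) + F(-640, 326)/h(-286) = -96962/(-130314) + (-2 + (3/2)*326²)/(-12) = -96962*(-1/130314) + (-2 + (3/2)*106276)*(-1/12) = 48481/65157 + (-2 + 159414)*(-1/12) = 48481/65157 + 159412*(-1/12) = 48481/65157 - 39853/3 = -865518826/65157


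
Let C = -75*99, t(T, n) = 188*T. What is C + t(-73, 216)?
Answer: -21149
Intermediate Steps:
C = -7425
C + t(-73, 216) = -7425 + 188*(-73) = -7425 - 13724 = -21149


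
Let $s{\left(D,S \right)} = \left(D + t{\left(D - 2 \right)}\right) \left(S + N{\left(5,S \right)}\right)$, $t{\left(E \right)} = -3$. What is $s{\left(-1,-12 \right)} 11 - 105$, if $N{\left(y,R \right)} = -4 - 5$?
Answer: $819$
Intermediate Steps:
$N{\left(y,R \right)} = -9$
$s{\left(D,S \right)} = \left(-9 + S\right) \left(-3 + D\right)$ ($s{\left(D,S \right)} = \left(D - 3\right) \left(S - 9\right) = \left(-3 + D\right) \left(-9 + S\right) = \left(-9 + S\right) \left(-3 + D\right)$)
$s{\left(-1,-12 \right)} 11 - 105 = \left(27 - -9 - -36 - -12\right) 11 - 105 = \left(27 + 9 + 36 + 12\right) 11 - 105 = 84 \cdot 11 - 105 = 924 - 105 = 819$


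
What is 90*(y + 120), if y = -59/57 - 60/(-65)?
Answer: 2665110/247 ≈ 10790.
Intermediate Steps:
y = -83/741 (y = -59*1/57 - 60*(-1/65) = -59/57 + 12/13 = -83/741 ≈ -0.11201)
90*(y + 120) = 90*(-83/741 + 120) = 90*(88837/741) = 2665110/247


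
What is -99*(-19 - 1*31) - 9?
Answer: 4941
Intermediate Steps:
-99*(-19 - 1*31) - 9 = -99*(-19 - 31) - 9 = -99*(-50) - 9 = 4950 - 9 = 4941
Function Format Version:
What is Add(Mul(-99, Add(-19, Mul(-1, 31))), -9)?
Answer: 4941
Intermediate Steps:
Add(Mul(-99, Add(-19, Mul(-1, 31))), -9) = Add(Mul(-99, Add(-19, -31)), -9) = Add(Mul(-99, -50), -9) = Add(4950, -9) = 4941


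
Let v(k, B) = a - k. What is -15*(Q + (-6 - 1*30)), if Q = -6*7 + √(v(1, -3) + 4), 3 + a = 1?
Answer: 1155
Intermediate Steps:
a = -2 (a = -3 + 1 = -2)
v(k, B) = -2 - k
Q = -41 (Q = -6*7 + √((-2 - 1*1) + 4) = -42 + √((-2 - 1) + 4) = -42 + √(-3 + 4) = -42 + √1 = -42 + 1 = -41)
-15*(Q + (-6 - 1*30)) = -15*(-41 + (-6 - 1*30)) = -15*(-41 + (-6 - 30)) = -15*(-41 - 36) = -15*(-77) = 1155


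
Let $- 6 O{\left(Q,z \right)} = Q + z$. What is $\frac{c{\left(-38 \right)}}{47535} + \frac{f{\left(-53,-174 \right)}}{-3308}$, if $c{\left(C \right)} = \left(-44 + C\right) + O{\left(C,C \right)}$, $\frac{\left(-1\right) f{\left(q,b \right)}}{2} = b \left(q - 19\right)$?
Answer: $\frac{893105704}{117934335} \approx 7.5729$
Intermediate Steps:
$O{\left(Q,z \right)} = - \frac{Q}{6} - \frac{z}{6}$ ($O{\left(Q,z \right)} = - \frac{Q + z}{6} = - \frac{Q}{6} - \frac{z}{6}$)
$f{\left(q,b \right)} = - 2 b \left(-19 + q\right)$ ($f{\left(q,b \right)} = - 2 b \left(q - 19\right) = - 2 b \left(-19 + q\right)$)
$c{\left(C \right)} = -44 + \frac{2 C}{3}$ ($c{\left(C \right)} = \left(-44 + C\right) - \frac{C}{3} = -44 + \frac{2 C}{3}$)
$\frac{c{\left(-38 \right)}}{47535} + \frac{f{\left(-53,-174 \right)}}{-3308} = \frac{-44 + \frac{2}{3} \left(-38\right)}{47535} + \frac{2 \left(-174\right) \left(19 - -53\right)}{-3308} = \left(-44 - \frac{76}{3}\right) \frac{1}{47535} + 2 \left(-174\right) \left(19 + 53\right) \left(- \frac{1}{3308}\right) = \left(- \frac{208}{3}\right) \frac{1}{47535} + 2 \left(-174\right) 72 \left(- \frac{1}{3308}\right) = - \frac{208}{142605} - - \frac{6264}{827} = - \frac{208}{142605} + \frac{6264}{827} = \frac{893105704}{117934335}$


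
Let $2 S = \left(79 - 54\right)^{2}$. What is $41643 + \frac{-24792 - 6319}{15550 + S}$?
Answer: $\frac{1321061953}{31725} \approx 41641.0$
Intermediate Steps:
$S = \frac{625}{2}$ ($S = \frac{\left(79 - 54\right)^{2}}{2} = \frac{25^{2}}{2} = \frac{1}{2} \cdot 625 = \frac{625}{2} \approx 312.5$)
$41643 + \frac{-24792 - 6319}{15550 + S} = 41643 + \frac{-24792 - 6319}{15550 + \frac{625}{2}} = 41643 - \frac{31111}{\frac{31725}{2}} = 41643 - \frac{62222}{31725} = \frac{1321061953}{31725}$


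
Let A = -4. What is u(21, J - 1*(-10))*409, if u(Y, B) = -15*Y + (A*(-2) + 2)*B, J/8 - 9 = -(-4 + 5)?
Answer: 173825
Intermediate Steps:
J = 64 (J = 72 + 8*(-(-4 + 5)) = 72 + 8*(-1*1) = 72 + 8*(-1) = 72 - 8 = 64)
u(Y, B) = -15*Y + 10*B (u(Y, B) = -15*Y + (-4*(-2) + 2)*B = -15*Y + (8 + 2)*B = -15*Y + 10*B)
u(21, J - 1*(-10))*409 = (-15*21 + 10*(64 - 1*(-10)))*409 = (-315 + 10*(64 + 10))*409 = (-315 + 10*74)*409 = (-315 + 740)*409 = 425*409 = 173825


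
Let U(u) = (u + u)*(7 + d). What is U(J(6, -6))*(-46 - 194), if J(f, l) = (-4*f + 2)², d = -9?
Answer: 464640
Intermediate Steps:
J(f, l) = (2 - 4*f)²
U(u) = -4*u (U(u) = (u + u)*(7 - 9) = (2*u)*(-2) = -4*u)
U(J(6, -6))*(-46 - 194) = (-16*(-1 + 2*6)²)*(-46 - 194) = -16*(-1 + 12)²*(-240) = -16*11²*(-240) = -16*121*(-240) = -4*484*(-240) = -1936*(-240) = 464640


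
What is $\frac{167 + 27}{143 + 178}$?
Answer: $\frac{194}{321} \approx 0.60436$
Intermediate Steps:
$\frac{167 + 27}{143 + 178} = \frac{194}{321}$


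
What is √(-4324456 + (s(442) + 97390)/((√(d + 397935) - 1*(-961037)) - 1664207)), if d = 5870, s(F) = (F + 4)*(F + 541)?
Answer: 2*√(-760207065332 + 1081114*√403805)/√(703170 - √403805) ≈ 2079.5*I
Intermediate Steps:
s(F) = (4 + F)*(541 + F)
√(-4324456 + (s(442) + 97390)/((√(d + 397935) - 1*(-961037)) - 1664207)) = √(-4324456 + ((2164 + 442² + 545*442) + 97390)/((√(5870 + 397935) - 1*(-961037)) - 1664207)) = √(-4324456 + ((2164 + 195364 + 240890) + 97390)/((√403805 + 961037) - 1664207)) = √(-4324456 + (438418 + 97390)/((961037 + √403805) - 1664207)) = √(-4324456 + 535808/(-703170 + √403805))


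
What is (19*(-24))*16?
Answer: -7296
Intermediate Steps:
(19*(-24))*16 = -456*16 = -7296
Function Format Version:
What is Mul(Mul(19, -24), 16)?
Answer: -7296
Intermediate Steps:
Mul(Mul(19, -24), 16) = Mul(-456, 16) = -7296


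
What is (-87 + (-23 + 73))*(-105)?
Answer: 3885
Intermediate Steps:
(-87 + (-23 + 73))*(-105) = (-87 + 50)*(-105) = -37*(-105) = 3885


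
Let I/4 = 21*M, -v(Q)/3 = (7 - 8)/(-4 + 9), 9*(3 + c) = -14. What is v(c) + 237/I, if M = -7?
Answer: 193/980 ≈ 0.19694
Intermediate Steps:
c = -41/9 (c = -3 + (1/9)*(-14) = -3 - 14/9 = -41/9 ≈ -4.5556)
v(Q) = 3/5 (v(Q) = -3*(7 - 8)/(-4 + 9) = -(-3)/5 = -3*(-1/5) = 3/5)
I = -588 (I = 4*(21*(-7)) = 4*(-147) = -588)
v(c) + 237/I = 3/5 + 237/(-588) = 3/5 + 237*(-1/588) = 3/5 - 79/196 = 193/980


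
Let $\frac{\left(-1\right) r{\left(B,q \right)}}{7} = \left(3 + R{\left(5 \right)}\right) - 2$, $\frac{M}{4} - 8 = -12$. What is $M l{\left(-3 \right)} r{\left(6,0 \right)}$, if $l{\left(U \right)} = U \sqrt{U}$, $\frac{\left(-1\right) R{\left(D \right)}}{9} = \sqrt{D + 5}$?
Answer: $336 i \left(- \sqrt{3} + 9 \sqrt{30}\right) \approx 15981.0 i$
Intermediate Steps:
$M = -16$ ($M = 32 + 4 \left(-12\right) = 32 - 48 = -16$)
$R{\left(D \right)} = - 9 \sqrt{5 + D}$ ($R{\left(D \right)} = - 9 \sqrt{D + 5} = - 9 \sqrt{5 + D}$)
$r{\left(B,q \right)} = -7 + 63 \sqrt{10}$ ($r{\left(B,q \right)} = - 7 \left(\left(3 - 9 \sqrt{5 + 5}\right) - 2\right) = - 7 \left(\left(3 - 9 \sqrt{10}\right) - 2\right) = - 7 \left(1 - 9 \sqrt{10}\right) = -7 + 63 \sqrt{10}$)
$l{\left(U \right)} = U^{\frac{3}{2}}$
$M l{\left(-3 \right)} r{\left(6,0 \right)} = - 16 \left(-3\right)^{\frac{3}{2}} \left(-7 + 63 \sqrt{10}\right) = - 16 \left(- 3 i \sqrt{3}\right) \left(-7 + 63 \sqrt{10}\right) = 48 i \sqrt{3} \left(-7 + 63 \sqrt{10}\right)$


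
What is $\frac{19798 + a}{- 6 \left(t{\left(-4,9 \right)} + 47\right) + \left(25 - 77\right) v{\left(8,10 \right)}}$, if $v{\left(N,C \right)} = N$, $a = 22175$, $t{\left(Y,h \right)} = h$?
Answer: $- \frac{41973}{752} \approx -55.815$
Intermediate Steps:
$\frac{19798 + a}{- 6 \left(t{\left(-4,9 \right)} + 47\right) + \left(25 - 77\right) v{\left(8,10 \right)}} = \frac{19798 + 22175}{- 6 \left(9 + 47\right) + \left(25 - 77\right) 8} = \frac{41973}{\left(-6\right) 56 - 416} = \frac{41973}{-336 - 416} = \frac{41973}{-752} = 41973 \left(- \frac{1}{752}\right) = - \frac{41973}{752}$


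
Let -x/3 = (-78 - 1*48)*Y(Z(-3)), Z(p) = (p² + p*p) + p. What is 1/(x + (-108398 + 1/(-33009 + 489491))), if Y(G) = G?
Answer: -456482/46893482895 ≈ -9.7344e-6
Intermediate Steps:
Z(p) = p + 2*p² (Z(p) = (p² + p²) + p = 2*p² + p = p + 2*p²)
x = 5670 (x = -3*(-78 - 1*48)*(-3*(1 + 2*(-3))) = -3*(-78 - 48)*(-3*(1 - 6)) = -(-378)*(-3*(-5)) = -(-378)*15 = -3*(-1890) = 5670)
1/(x + (-108398 + 1/(-33009 + 489491))) = 1/(5670 + (-108398 + 1/(-33009 + 489491))) = 1/(5670 + (-108398 + 1/456482)) = 1/(5670 - 49481735835/456482) = 1/(-46893482895/456482) = -456482/46893482895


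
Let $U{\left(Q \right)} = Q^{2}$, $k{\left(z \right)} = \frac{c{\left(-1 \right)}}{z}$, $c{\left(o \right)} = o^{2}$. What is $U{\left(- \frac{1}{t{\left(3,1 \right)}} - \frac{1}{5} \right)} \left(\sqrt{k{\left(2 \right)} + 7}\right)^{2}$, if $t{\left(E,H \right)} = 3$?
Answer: $\frac{32}{15} \approx 2.1333$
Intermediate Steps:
$k{\left(z \right)} = \frac{1}{z}$ ($k{\left(z \right)} = \frac{\left(-1\right)^{2}}{z} = 1 \frac{1}{z} = \frac{1}{z}$)
$U{\left(- \frac{1}{t{\left(3,1 \right)}} - \frac{1}{5} \right)} \left(\sqrt{k{\left(2 \right)} + 7}\right)^{2} = \left(- \frac{1}{3} - \frac{1}{5}\right)^{2} \left(\sqrt{\frac{1}{2} + 7}\right)^{2} = \left(\left(-1\right) \frac{1}{3} - \frac{1}{5}\right)^{2} \left(\sqrt{\frac{1}{2} + 7}\right)^{2} = \left(- \frac{1}{3} - \frac{1}{5}\right)^{2} \left(\sqrt{\frac{15}{2}}\right)^{2} = \left(- \frac{8}{15}\right)^{2} \left(\frac{\sqrt{30}}{2}\right)^{2} = \frac{64}{225} \cdot \frac{15}{2} = \frac{32}{15}$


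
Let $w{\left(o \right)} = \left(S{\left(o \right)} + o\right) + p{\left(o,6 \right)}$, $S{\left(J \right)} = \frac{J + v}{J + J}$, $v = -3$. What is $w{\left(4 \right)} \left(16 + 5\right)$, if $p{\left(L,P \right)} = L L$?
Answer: $\frac{3381}{8} \approx 422.63$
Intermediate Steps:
$p{\left(L,P \right)} = L^{2}$
$S{\left(J \right)} = \frac{-3 + J}{2 J}$ ($S{\left(J \right)} = \frac{J - 3}{J + J} = \frac{-3 + J}{2 J}$)
$w{\left(o \right)} = o + o^{2} + \frac{-3 + o}{2 o}$ ($w{\left(o \right)} = \left(\frac{-3 + o}{2 o} + o\right) + o^{2} = \left(o + \frac{-3 + o}{2 o}\right) + o^{2} = o + o^{2} + \frac{-3 + o}{2 o}$)
$w{\left(4 \right)} \left(16 + 5\right) = \left(\frac{1}{2} + 4 + 4^{2} - \frac{3}{2 \cdot 4}\right) \left(16 + 5\right) = \left(\frac{1}{2} + 4 + 16 - \frac{3}{8}\right) 21 = \frac{161}{8} \cdot 21 = \frac{3381}{8}$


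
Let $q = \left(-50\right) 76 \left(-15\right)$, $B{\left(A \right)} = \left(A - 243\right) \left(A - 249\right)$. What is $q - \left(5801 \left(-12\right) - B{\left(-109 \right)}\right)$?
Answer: $252628$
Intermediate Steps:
$B{\left(A \right)} = \left(-249 + A\right) \left(-243 + A\right)$ ($B{\left(A \right)} = \left(-243 + A\right) \left(-249 + A\right) = \left(-249 + A\right) \left(-243 + A\right)$)
$q = 57000$ ($q = \left(-3800\right) \left(-15\right) = 57000$)
$q - \left(5801 \left(-12\right) - B{\left(-109 \right)}\right) = 57000 - \left(5801 \left(-12\right) - \left(60507 + \left(-109\right)^{2} - -53628\right)\right) = 57000 - \left(-69612 - \left(60507 + 11881 + 53628\right)\right) = 57000 - \left(-69612 - 126016\right) = 57000 - -195628 = 57000 + 195628 = 252628$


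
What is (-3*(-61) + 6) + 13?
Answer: 202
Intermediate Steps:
(-3*(-61) + 6) + 13 = (183 + 6) + 13 = 189 + 13 = 202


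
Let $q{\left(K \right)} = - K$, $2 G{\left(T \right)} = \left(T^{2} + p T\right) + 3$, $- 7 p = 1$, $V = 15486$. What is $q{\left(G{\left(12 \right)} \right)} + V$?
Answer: $\frac{215787}{14} \approx 15413.0$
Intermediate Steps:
$p = - \frac{1}{7}$ ($p = \left(- \frac{1}{7}\right) 1 = - \frac{1}{7} \approx -0.14286$)
$G{\left(T \right)} = \frac{3}{2} + \frac{T^{2}}{2} - \frac{T}{14}$ ($G{\left(T \right)} = \frac{\left(T^{2} - \frac{T}{7}\right) + 3}{2} = \frac{3 + T^{2} - \frac{T}{7}}{2} = \frac{3}{2} + \frac{T^{2}}{2} - \frac{T}{14}$)
$q{\left(G{\left(12 \right)} \right)} + V = - (\frac{3}{2} + \frac{12^{2}}{2} - \frac{6}{7}) + 15486 = - (\frac{3}{2} + \frac{1}{2} \cdot 144 - \frac{6}{7}) + 15486 = - (\frac{3}{2} + 72 - \frac{6}{7}) + 15486 = \left(-1\right) \frac{1017}{14} + 15486 = - \frac{1017}{14} + 15486 = \frac{215787}{14}$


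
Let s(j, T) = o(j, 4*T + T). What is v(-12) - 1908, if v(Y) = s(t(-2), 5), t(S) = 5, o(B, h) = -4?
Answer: -1912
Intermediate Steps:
s(j, T) = -4
v(Y) = -4
v(-12) - 1908 = -4 - 1908 = -1912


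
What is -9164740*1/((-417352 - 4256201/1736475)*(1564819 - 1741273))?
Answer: -2652390315250/21313454299923009 ≈ -0.00012445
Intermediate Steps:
-9164740*1/((-417352 - 4256201/1736475)*(1564819 - 1741273)) = -9164740*(-1/(176454*(-417352 - 4256201*1/1736475))) = -9164740*(-1/(176454*(-417352 - 4256201/1736475))) = -9164740/((-176454*(-724725570401/1736475))) = -9164740/42626908599846018/578825 = -9164740*578825/42626908599846018 = -2652390315250/21313454299923009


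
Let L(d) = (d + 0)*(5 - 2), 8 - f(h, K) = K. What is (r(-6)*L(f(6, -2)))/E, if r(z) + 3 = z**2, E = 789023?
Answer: 990/789023 ≈ 0.0012547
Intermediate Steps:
f(h, K) = 8 - K
L(d) = 3*d (L(d) = d*3 = 3*d)
r(z) = -3 + z**2
(r(-6)*L(f(6, -2)))/E = ((-3 + (-6)**2)*(3*(8 - 1*(-2))))/789023 = ((-3 + 36)*(3*(8 + 2)))*(1/789023) = (33*(3*10))*(1/789023) = (33*30)*(1/789023) = 990*(1/789023) = 990/789023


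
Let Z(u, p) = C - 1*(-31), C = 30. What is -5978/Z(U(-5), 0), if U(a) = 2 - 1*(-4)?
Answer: -98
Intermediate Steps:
U(a) = 6 (U(a) = 2 + 4 = 6)
Z(u, p) = 61 (Z(u, p) = 30 - 1*(-31) = 30 + 31 = 61)
-5978/Z(U(-5), 0) = -5978/61 = -5978*1/61 = -98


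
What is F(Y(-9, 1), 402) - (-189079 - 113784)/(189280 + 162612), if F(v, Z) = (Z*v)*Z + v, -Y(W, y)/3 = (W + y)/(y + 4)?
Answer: 272964334831/351892 ≈ 7.7571e+5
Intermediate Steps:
Y(W, y) = -3*(W + y)/(4 + y) (Y(W, y) = -3*(W + y)/(y + 4) = -3*(W + y)/(4 + y))
F(v, Z) = v + v*Z² (F(v, Z) = v*Z² + v = v + v*Z²)
F(Y(-9, 1), 402) - (-189079 - 113784)/(189280 + 162612) = (3*(-1*(-9) - 1*1)/(4 + 1))*(1 + 402²) - (-189079 - 113784)/(189280 + 162612) = (3*(9 - 1)/5)*(1 + 161604) - (-302863)/351892 = (3*(⅕)*8)*161605 - (-302863)/351892 = (24/5)*161605 - 1*(-302863/351892) = 775704 + 302863/351892 = 272964334831/351892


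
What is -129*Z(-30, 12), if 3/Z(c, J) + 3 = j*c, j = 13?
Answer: 129/131 ≈ 0.98473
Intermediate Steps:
Z(c, J) = 3/(-3 + 13*c)
-129*Z(-30, 12) = -387/(-3 + 13*(-30)) = -387/(-3 - 390) = -387/(-393) = -387*(-1)/393 = -129*(-1/131) = 129/131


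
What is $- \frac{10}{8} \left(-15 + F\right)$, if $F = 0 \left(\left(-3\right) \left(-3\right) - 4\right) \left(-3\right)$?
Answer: $\frac{75}{4} \approx 18.75$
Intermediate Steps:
$F = 0$ ($F = 0 \left(9 - 4\right) \left(-3\right) = 0 \cdot 5 \left(-3\right) = 0 \left(-3\right) = 0$)
$- \frac{10}{8} \left(-15 + F\right) = - \frac{10}{8} \left(-15 + 0\right) = \left(-10\right) \frac{1}{8} \left(-15\right) = \left(- \frac{5}{4}\right) \left(-15\right) = \frac{75}{4}$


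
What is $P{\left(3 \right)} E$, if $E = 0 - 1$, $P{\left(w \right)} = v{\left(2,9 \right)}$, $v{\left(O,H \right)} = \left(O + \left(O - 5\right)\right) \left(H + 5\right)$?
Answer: $14$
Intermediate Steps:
$v{\left(O,H \right)} = \left(-5 + 2 O\right) \left(5 + H\right)$ ($v{\left(O,H \right)} = \left(O + \left(O - 5\right)\right) \left(5 + H\right) = \left(O + \left(-5 + O\right)\right) \left(5 + H\right) = \left(-5 + 2 O\right) \left(5 + H\right)$)
$P{\left(w \right)} = -14$ ($P{\left(w \right)} = -25 - 45 + 10 \cdot 2 + 2 \cdot 9 \cdot 2 = -25 - 45 + 20 + 36 = -14$)
$E = -1$
$P{\left(3 \right)} E = \left(-14\right) \left(-1\right) = 14$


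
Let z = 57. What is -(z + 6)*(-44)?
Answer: 2772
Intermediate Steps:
-(z + 6)*(-44) = -(57 + 6)*(-44) = -63*(-44) = -1*(-2772) = 2772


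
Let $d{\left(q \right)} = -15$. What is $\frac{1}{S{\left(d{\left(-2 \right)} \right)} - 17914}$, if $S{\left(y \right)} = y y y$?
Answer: $- \frac{1}{21289} \approx -4.6973 \cdot 10^{-5}$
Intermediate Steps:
$S{\left(y \right)} = y^{3}$ ($S{\left(y \right)} = y^{2} y = y^{3}$)
$\frac{1}{S{\left(d{\left(-2 \right)} \right)} - 17914} = \frac{1}{\left(-15\right)^{3} - 17914} = \frac{1}{-3375 - 17914} = \frac{1}{-21289} = - \frac{1}{21289}$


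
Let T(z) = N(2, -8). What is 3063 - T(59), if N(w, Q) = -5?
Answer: 3068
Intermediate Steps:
T(z) = -5
3063 - T(59) = 3063 - 1*(-5) = 3063 + 5 = 3068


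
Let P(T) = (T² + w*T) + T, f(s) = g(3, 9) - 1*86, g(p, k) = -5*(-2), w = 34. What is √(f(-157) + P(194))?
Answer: 5*√1774 ≈ 210.59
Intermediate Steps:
g(p, k) = 10
f(s) = -76 (f(s) = 10 - 1*86 = 10 - 86 = -76)
P(T) = T² + 35*T (P(T) = (T² + 34*T) + T = T² + 35*T)
√(f(-157) + P(194)) = √(-76 + 194*(35 + 194)) = √(-76 + 194*229) = √(-76 + 44426) = √44350 = 5*√1774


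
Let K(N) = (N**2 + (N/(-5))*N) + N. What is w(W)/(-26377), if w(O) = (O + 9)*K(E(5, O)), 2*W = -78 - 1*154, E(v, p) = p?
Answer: 5697108/131885 ≈ 43.198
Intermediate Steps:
W = -116 (W = (-78 - 1*154)/2 = (-78 - 154)/2 = (1/2)*(-232) = -116)
K(N) = N + 4*N**2/5 (K(N) = (N**2 + (N*(-1/5))*N) + N = (N**2 + (-N/5)*N) + N = (N**2 - N**2/5) + N = 4*N**2/5 + N = N + 4*N**2/5)
w(O) = O*(5 + 4*O)*(9 + O)/5 (w(O) = (O + 9)*(O*(5 + 4*O)/5) = (9 + O)*(O*(5 + 4*O)/5) = O*(5 + 4*O)*(9 + O)/5)
w(W)/(-26377) = ((1/5)*(-116)*(5 + 4*(-116))*(9 - 116))/(-26377) = ((1/5)*(-116)*(5 - 464)*(-107))*(-1/26377) = ((1/5)*(-116)*(-459)*(-107))*(-1/26377) = -5697108/5*(-1/26377) = 5697108/131885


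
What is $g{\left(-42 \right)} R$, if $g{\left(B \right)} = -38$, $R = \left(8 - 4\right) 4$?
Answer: $-608$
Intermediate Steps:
$R = 16$ ($R = 4 \cdot 4 = 16$)
$g{\left(-42 \right)} R = \left(-38\right) 16 = -608$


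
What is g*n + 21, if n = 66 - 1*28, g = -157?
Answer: -5945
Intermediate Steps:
n = 38 (n = 66 - 28 = 38)
g*n + 21 = -157*38 + 21 = -5966 + 21 = -5945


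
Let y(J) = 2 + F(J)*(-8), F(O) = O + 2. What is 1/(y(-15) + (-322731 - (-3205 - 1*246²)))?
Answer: -1/258904 ≈ -3.8624e-6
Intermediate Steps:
F(O) = 2 + O
y(J) = -14 - 8*J (y(J) = 2 + (2 + J)*(-8) = 2 + (-16 - 8*J) = -14 - 8*J)
1/(y(-15) + (-322731 - (-3205 - 1*246²))) = 1/((-14 - 8*(-15)) + (-322731 - (-3205 - 1*246²))) = 1/((-14 + 120) + (-322731 - (-3205 - 1*60516))) = 1/(106 + (-322731 - (-3205 - 60516))) = 1/(106 + (-322731 - 1*(-63721))) = 1/(106 + (-322731 + 63721)) = 1/(106 - 259010) = 1/(-258904) = -1/258904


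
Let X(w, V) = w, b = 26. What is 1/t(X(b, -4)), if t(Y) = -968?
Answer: -1/968 ≈ -0.0010331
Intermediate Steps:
1/t(X(b, -4)) = 1/(-968) = -1/968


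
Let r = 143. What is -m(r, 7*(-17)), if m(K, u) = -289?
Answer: 289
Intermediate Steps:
-m(r, 7*(-17)) = -1*(-289) = 289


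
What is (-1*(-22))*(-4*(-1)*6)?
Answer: 528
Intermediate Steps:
(-1*(-22))*(-4*(-1)*6) = 22*(4*6) = 22*24 = 528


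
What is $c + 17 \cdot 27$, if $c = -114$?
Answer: $345$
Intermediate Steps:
$c + 17 \cdot 27 = -114 + 17 \cdot 27 = -114 + 459 = 345$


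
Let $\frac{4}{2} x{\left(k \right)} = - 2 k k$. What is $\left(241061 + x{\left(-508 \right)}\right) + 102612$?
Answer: $85609$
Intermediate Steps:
$x{\left(k \right)} = - k^{2}$ ($x{\left(k \right)} = \frac{- 2 k k}{2} = \frac{\left(-2\right) k^{2}}{2} = - k^{2}$)
$\left(241061 + x{\left(-508 \right)}\right) + 102612 = \left(241061 - \left(-508\right)^{2}\right) + 102612 = \left(241061 - 258064\right) + 102612 = -17003 + 102612 = 85609$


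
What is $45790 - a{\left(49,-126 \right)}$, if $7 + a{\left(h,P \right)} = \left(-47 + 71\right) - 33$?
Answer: $45806$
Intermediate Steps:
$a{\left(h,P \right)} = -16$ ($a{\left(h,P \right)} = -7 + \left(\left(-47 + 71\right) - 33\right) = -7 + \left(24 - 33\right) = -7 - 9 = -16$)
$45790 - a{\left(49,-126 \right)} = 45790 - -16 = 45790 + 16 = 45806$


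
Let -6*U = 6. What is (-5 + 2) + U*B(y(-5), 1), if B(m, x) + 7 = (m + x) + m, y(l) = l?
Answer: 13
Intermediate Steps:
U = -1 (U = -⅙*6 = -1)
B(m, x) = -7 + x + 2*m (B(m, x) = -7 + ((m + x) + m) = -7 + (x + 2*m) = -7 + x + 2*m)
(-5 + 2) + U*B(y(-5), 1) = (-5 + 2) - (-7 + 1 + 2*(-5)) = -3 - (-7 + 1 - 10) = -3 - 1*(-16) = -3 + 16 = 13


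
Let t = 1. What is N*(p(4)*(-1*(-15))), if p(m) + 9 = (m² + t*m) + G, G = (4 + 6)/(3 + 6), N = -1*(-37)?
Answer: 20165/3 ≈ 6721.7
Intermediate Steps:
N = 37
G = 10/9 ≈ 1.1111
p(m) = -71/9 + m + m² (p(m) = -9 + ((m² + 1*m) + 10/9) = -9 + ((m² + m) + 10/9) = -9 + ((m + m²) + 10/9) = -9 + (10/9 + m + m²) = -71/9 + m + m²)
N*(p(4)*(-1*(-15))) = 37*((-71/9 + 4 + 4²)*(-1*(-15))) = 37*((-71/9 + 4 + 16)*15) = 37*((109/9)*15) = 37*(545/3) = 20165/3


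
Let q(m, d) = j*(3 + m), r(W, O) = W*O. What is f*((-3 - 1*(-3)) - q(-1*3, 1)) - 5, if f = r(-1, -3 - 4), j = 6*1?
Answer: -5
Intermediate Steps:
j = 6
r(W, O) = O*W
q(m, d) = 18 + 6*m (q(m, d) = 6*(3 + m) = 18 + 6*m)
f = 7 (f = (-3 - 4)*(-1) = -7*(-1) = 7)
f*((-3 - 1*(-3)) - q(-1*3, 1)) - 5 = 7*((-3 - 1*(-3)) - (18 + 6*(-1*3))) - 5 = 7*((-3 + 3) - (18 + 6*(-3))) - 5 = 7*(0 - (18 - 18)) - 5 = 7*(0 - 1*0) - 5 = 7*(0 + 0) - 5 = 7*0 - 5 = 0 - 5 = -5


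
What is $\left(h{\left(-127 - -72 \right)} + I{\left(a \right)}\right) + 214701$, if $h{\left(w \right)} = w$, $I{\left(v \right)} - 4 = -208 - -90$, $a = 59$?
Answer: $214532$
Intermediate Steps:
$I{\left(v \right)} = -114$ ($I{\left(v \right)} = 4 - 118 = -114$)
$\left(h{\left(-127 - -72 \right)} + I{\left(a \right)}\right) + 214701 = \left(\left(-127 - -72\right) - 114\right) + 214701 = \left(\left(-127 + 72\right) - 114\right) + 214701 = \left(-55 - 114\right) + 214701 = -169 + 214701 = 214532$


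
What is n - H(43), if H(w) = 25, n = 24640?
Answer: 24615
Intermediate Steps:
n - H(43) = 24640 - 1*25 = 24640 - 25 = 24615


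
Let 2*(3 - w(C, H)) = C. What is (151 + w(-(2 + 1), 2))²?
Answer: 96721/4 ≈ 24180.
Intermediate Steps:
w(C, H) = 3 - C/2
(151 + w(-(2 + 1), 2))² = (151 + (3 - (-1)*(2 + 1)/2))² = (151 + (3 - (-1)*3/2))² = (151 + (3 - ½*(-3)))² = (151 + (3 + 3/2))² = (151 + 9/2)² = (311/2)² = 96721/4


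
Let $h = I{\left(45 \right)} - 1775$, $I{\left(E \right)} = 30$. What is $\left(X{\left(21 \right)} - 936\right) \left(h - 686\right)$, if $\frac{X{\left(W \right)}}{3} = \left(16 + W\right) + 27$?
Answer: $1808664$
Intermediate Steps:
$X{\left(W \right)} = 129 + 3 W$ ($X{\left(W \right)} = 3 \left(\left(16 + W\right) + 27\right) = 3 \left(43 + W\right) = 129 + 3 W$)
$h = -1745$ ($h = 30 - 1775 = -1745$)
$\left(X{\left(21 \right)} - 936\right) \left(h - 686\right) = \left(\left(129 + 3 \cdot 21\right) - 936\right) \left(-1745 - 686\right) = \left(\left(129 + 63\right) - 936\right) \left(-2431\right) = \left(192 - 936\right) \left(-2431\right) = \left(-744\right) \left(-2431\right) = 1808664$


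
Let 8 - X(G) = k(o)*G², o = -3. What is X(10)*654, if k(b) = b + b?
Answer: 397632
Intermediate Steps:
k(b) = 2*b
X(G) = 8 + 6*G² (X(G) = 8 - 2*(-3)*G² = 8 - (-6)*G² = 8 + 6*G²)
X(10)*654 = (8 + 6*10²)*654 = (8 + 6*100)*654 = (8 + 600)*654 = 608*654 = 397632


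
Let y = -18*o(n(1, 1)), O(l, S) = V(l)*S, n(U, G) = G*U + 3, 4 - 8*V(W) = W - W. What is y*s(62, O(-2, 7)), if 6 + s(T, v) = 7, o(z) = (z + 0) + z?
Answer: -144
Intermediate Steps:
V(W) = 1/2 (V(W) = 1/2 - (W - W)/8 = 1/2 - 1/8*0 = 1/2 + 0 = 1/2)
n(U, G) = 3 + G*U
O(l, S) = S/2
o(z) = 2*z (o(z) = z + z = 2*z)
s(T, v) = 1 (s(T, v) = -6 + 7 = 1)
y = -144 (y = -36*(3 + 1*1) = -36*(3 + 1) = -36*4 = -18*8 = -144)
y*s(62, O(-2, 7)) = -144*1 = -144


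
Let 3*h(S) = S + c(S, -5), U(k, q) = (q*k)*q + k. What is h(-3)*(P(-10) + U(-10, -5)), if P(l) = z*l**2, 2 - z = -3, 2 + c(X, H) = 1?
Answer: -320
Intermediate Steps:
c(X, H) = -1 (c(X, H) = -2 + 1 = -1)
z = 5 (z = 2 - 1*(-3) = 2 + 3 = 5)
U(k, q) = k + k*q**2 (U(k, q) = (k*q)*q + k = k*q**2 + k = k + k*q**2)
P(l) = 5*l**2
h(S) = -1/3 + S/3 (h(S) = (S - 1)/3 = (-1 + S)/3 = -1/3 + S/3)
h(-3)*(P(-10) + U(-10, -5)) = (-1/3 + (1/3)*(-3))*(5*(-10)**2 - 10*(1 + (-5)**2)) = (-1/3 - 1)*(5*100 - 10*(1 + 25)) = -4*(500 - 10*26)/3 = -4*(500 - 260)/3 = -4/3*240 = -320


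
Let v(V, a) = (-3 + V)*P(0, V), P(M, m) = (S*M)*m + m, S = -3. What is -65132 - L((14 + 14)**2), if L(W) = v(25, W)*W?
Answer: -496332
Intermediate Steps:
P(M, m) = m - 3*M*m (P(M, m) = (-3*M)*m + m = -3*M*m + m = m - 3*M*m)
v(V, a) = V*(-3 + V) (v(V, a) = (-3 + V)*(V*(1 - 3*0)) = (-3 + V)*(V*(1 + 0)) = (-3 + V)*(V*1) = (-3 + V)*V = V*(-3 + V))
L(W) = 550*W (L(W) = (25*(-3 + 25))*W = (25*22)*W = 550*W)
-65132 - L((14 + 14)**2) = -65132 - 550*(14 + 14)**2 = -65132 - 550*28**2 = -65132 - 550*784 = -65132 - 1*431200 = -65132 - 431200 = -496332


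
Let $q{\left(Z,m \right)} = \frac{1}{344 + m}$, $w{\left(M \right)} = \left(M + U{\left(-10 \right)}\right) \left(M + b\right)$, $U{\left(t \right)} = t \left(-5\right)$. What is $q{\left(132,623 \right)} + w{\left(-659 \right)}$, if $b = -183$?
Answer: $\frac{495856327}{967} \approx 5.1278 \cdot 10^{5}$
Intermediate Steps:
$U{\left(t \right)} = - 5 t$
$w{\left(M \right)} = \left(-183 + M\right) \left(50 + M\right)$ ($w{\left(M \right)} = \left(M - -50\right) \left(M - 183\right) = \left(M + 50\right) \left(-183 + M\right) = \left(50 + M\right) \left(-183 + M\right) = \left(-183 + M\right) \left(50 + M\right)$)
$q{\left(132,623 \right)} + w{\left(-659 \right)} = \frac{1}{344 + 623} - \left(-78497 - 434281\right) = \frac{1}{967} + \left(-9150 + 434281 + 87647\right) = \frac{1}{967} + 512778 = \frac{495856327}{967}$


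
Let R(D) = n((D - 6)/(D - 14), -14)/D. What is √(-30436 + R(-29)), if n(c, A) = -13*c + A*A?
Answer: 47*I*√21429695/1247 ≈ 174.48*I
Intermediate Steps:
n(c, A) = A² - 13*c (n(c, A) = -13*c + A² = A² - 13*c)
R(D) = (196 - 13*(-6 + D)/(-14 + D))/D (R(D) = ((-14)² - 13*(D - 6)/(D - 14))/D = (196 - 13*(-6 + D)/(-14 + D))/D)
√(-30436 + R(-29)) = √(-30436 + (-2666 + 183*(-29))/((-29)*(-14 - 29))) = √(-30436 - 1/29*(-2666 - 5307)/(-43)) = √(-30436 - 1/29*(-1/43)*(-7973)) = √(-30436 - 7973/1247) = √(-37961665/1247) = 47*I*√21429695/1247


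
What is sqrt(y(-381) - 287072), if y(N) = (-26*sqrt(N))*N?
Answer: sqrt(-287072 + 9906*I*sqrt(381)) ≈ 171.82 + 562.67*I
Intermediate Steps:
y(N) = -26*N**(3/2)
sqrt(y(-381) - 287072) = sqrt(-(-9906)*I*sqrt(381) - 287072) = sqrt(9906*I*sqrt(381) - 287072) = sqrt(-287072 + 9906*I*sqrt(381))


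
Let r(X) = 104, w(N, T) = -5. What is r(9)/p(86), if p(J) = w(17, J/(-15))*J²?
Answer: -26/9245 ≈ -0.0028123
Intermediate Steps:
p(J) = -5*J²
r(9)/p(86) = 104/((-5*86²)) = 104/((-5*7396)) = 104/(-36980) = 104*(-1/36980) = -26/9245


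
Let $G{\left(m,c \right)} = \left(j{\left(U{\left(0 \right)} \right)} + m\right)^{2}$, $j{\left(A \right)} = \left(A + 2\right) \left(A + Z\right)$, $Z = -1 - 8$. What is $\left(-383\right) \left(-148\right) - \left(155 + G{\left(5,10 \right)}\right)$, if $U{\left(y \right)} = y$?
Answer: $56360$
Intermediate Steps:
$Z = -9$ ($Z = -1 - 8 = -9$)
$j{\left(A \right)} = \left(-9 + A\right) \left(2 + A\right)$ ($j{\left(A \right)} = \left(A + 2\right) \left(A - 9\right) = \left(2 + A\right) \left(-9 + A\right) = \left(-9 + A\right) \left(2 + A\right)$)
$G{\left(m,c \right)} = \left(-18 + m\right)^{2}$ ($G{\left(m,c \right)} = \left(\left(-18 + 0^{2} - 0\right) + m\right)^{2} = \left(\left(-18 + 0 + 0\right) + m\right)^{2} = \left(-18 + m\right)^{2}$)
$\left(-383\right) \left(-148\right) - \left(155 + G{\left(5,10 \right)}\right) = \left(-383\right) \left(-148\right) - \left(155 + \left(-18 + 5\right)^{2}\right) = 56684 - 324 = 56360$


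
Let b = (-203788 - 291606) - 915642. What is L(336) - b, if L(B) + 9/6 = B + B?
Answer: 2823413/2 ≈ 1.4117e+6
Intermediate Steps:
L(B) = -3/2 + 2*B (L(B) = -3/2 + (B + B) = -3/2 + 2*B)
b = -1411036 (b = -495394 - 915642 = -1411036)
L(336) - b = (-3/2 + 2*336) - 1*(-1411036) = (-3/2 + 672) + 1411036 = 1341/2 + 1411036 = 2823413/2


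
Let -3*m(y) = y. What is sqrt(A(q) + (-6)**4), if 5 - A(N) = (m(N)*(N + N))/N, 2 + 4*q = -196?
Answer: 2*sqrt(317) ≈ 35.609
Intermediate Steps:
q = -99/2 (q = -1/2 + (1/4)*(-196) = -1/2 - 49 = -99/2 ≈ -49.500)
m(y) = -y/3
A(N) = 5 + 2*N/3 (A(N) = 5 - (-N/3)*(N + N)/N = 5 - (-N/3)*(2*N)/N = 5 - (-2*N**2/3)/N = 5 - (-2)*N/3 = 5 + 2*N/3)
sqrt(A(q) + (-6)**4) = sqrt((5 + (2/3)*(-99/2)) + (-6)**4) = sqrt((5 - 33) + 1296) = sqrt(-28 + 1296) = sqrt(1268) = 2*sqrt(317)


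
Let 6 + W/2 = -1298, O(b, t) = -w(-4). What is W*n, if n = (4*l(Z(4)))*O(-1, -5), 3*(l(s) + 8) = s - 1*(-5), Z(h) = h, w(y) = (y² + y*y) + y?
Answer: -1460480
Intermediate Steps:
w(y) = y + 2*y² (w(y) = (y² + y²) + y = 2*y² + y = y + 2*y²)
O(b, t) = -28 (O(b, t) = -(-4)*(1 + 2*(-4)) = -(-4)*(1 - 8) = -(-4)*(-7) = -1*28 = -28)
W = -2608 (W = -12 + 2*(-1298) = -12 - 2596 = -2608)
l(s) = -19/3 + s/3 (l(s) = -8 + (s - 1*(-5))/3 = -8 + (s + 5)/3 = -8 + (5 + s)/3 = -8 + (5/3 + s/3) = -19/3 + s/3)
n = 560 (n = (4*(-19/3 + (⅓)*4))*(-28) = (4*(-19/3 + 4/3))*(-28) = (4*(-5))*(-28) = -20*(-28) = 560)
W*n = -2608*560 = -1460480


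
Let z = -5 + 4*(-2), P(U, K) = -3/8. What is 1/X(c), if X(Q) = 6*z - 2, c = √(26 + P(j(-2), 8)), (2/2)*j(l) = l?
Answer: -1/80 ≈ -0.012500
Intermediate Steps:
j(l) = l
P(U, K) = -3/8 (P(U, K) = -3*⅛ = -3/8)
z = -13 (z = -5 - 8 = -13)
c = √410/4 (c = √(26 - 3/8) = √(205/8) = √410/4 ≈ 5.0621)
X(Q) = -80 (X(Q) = 6*(-13) - 2 = -78 - 2 = -80)
1/X(c) = 1/(-80) = -1/80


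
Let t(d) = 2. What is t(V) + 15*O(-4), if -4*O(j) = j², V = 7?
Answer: -58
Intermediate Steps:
O(j) = -j²/4
t(V) + 15*O(-4) = 2 + 15*(-¼*(-4)²) = 2 + 15*(-¼*16) = 2 + 15*(-4) = 2 - 60 = -58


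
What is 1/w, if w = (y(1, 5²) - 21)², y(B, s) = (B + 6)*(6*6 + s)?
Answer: 1/164836 ≈ 6.0666e-6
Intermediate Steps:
y(B, s) = (6 + B)*(36 + s)
w = 164836 (w = ((216 + 6*5² + 36*1 + 1*5²) - 21)² = ((216 + 6*25 + 36 + 1*25) - 21)² = ((216 + 150 + 36 + 25) - 21)² = (427 - 21)² = 406² = 164836)
1/w = 1/164836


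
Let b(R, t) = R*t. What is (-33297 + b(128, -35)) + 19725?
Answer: -18052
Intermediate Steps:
(-33297 + b(128, -35)) + 19725 = (-33297 + 128*(-35)) + 19725 = (-33297 - 4480) + 19725 = -37777 + 19725 = -18052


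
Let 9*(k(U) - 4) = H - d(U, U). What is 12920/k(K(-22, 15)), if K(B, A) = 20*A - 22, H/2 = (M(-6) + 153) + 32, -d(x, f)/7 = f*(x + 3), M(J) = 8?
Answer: 4845/22802 ≈ 0.21248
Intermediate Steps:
d(x, f) = -7*f*(3 + x) (d(x, f) = -7*f*(x + 3) = -7*f*(3 + x))
H = 386 (H = 2*((8 + 153) + 32) = 2*(161 + 32) = 2*193 = 386)
K(B, A) = -22 + 20*A
k(U) = 422/9 + 7*U*(3 + U)/9 (k(U) = 4 + (386 - (-7)*U*(3 + U))/9 = 4 + (386 + 7*U*(3 + U))/9 = 4 + (386/9 + 7*U*(3 + U)/9) = 422/9 + 7*U*(3 + U)/9)
12920/k(K(-22, 15)) = 12920/(422/9 + 7*(-22 + 20*15)*(3 + (-22 + 20*15))/9) = 12920/(422/9 + 7*(-22 + 300)*(3 + (-22 + 300))/9) = 12920/(422/9 + (7/9)*278*(3 + 278)) = 12920/(422/9 + (7/9)*278*281) = 12920/(422/9 + 546826/9) = 12920/(182416/3) = 12920*(3/182416) = 4845/22802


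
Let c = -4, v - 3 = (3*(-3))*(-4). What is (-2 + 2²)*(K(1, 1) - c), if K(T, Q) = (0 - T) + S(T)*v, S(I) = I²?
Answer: 84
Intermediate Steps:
v = 39 (v = 3 + (3*(-3))*(-4) = 3 - 9*(-4) = 3 + 36 = 39)
K(T, Q) = -T + 39*T² (K(T, Q) = (0 - T) + T²*39 = -T + 39*T²)
(-2 + 2²)*(K(1, 1) - c) = (-2 + 2²)*(1*(-1 + 39*1) - 1*(-4)) = (-2 + 4)*(1*(-1 + 39) + 4) = 2*(1*38 + 4) = 2*(38 + 4) = 2*42 = 84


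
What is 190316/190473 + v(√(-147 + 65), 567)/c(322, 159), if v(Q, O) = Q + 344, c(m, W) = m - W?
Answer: 96544220/31047099 + I*√82/163 ≈ 3.1096 + 0.055555*I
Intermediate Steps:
v(Q, O) = 344 + Q
190316/190473 + v(√(-147 + 65), 567)/c(322, 159) = 190316/190473 + (344 + √(-147 + 65))/(322 - 1*159) = 190316*(1/190473) + (344 + √(-82))/(322 - 159) = 190316/190473 + (344 + I*√82)/163 = 190316/190473 + (344 + I*√82)*(1/163) = 190316/190473 + (344/163 + I*√82/163) = 96544220/31047099 + I*√82/163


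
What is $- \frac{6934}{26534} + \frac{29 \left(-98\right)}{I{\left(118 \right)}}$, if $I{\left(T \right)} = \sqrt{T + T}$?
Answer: $- \frac{3467}{13267} - \frac{1421 \sqrt{59}}{59} \approx -185.26$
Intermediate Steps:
$I{\left(T \right)} = \sqrt{2} \sqrt{T}$ ($I{\left(T \right)} = \sqrt{2 T} = \sqrt{2} \sqrt{T}$)
$- \frac{6934}{26534} + \frac{29 \left(-98\right)}{I{\left(118 \right)}} = - \frac{6934}{26534} + \frac{29 \left(-98\right)}{\sqrt{2} \sqrt{118}} = \left(-6934\right) \frac{1}{26534} - \frac{2842}{2 \sqrt{59}} = - \frac{3467}{13267} - 2842 \frac{\sqrt{59}}{118} = - \frac{3467}{13267} - \frac{1421 \sqrt{59}}{59}$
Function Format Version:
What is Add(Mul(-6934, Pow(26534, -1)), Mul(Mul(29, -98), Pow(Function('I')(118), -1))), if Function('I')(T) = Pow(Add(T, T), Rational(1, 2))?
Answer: Add(Rational(-3467, 13267), Mul(Rational(-1421, 59), Pow(59, Rational(1, 2)))) ≈ -185.26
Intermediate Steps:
Function('I')(T) = Mul(Pow(2, Rational(1, 2)), Pow(T, Rational(1, 2))) (Function('I')(T) = Pow(Mul(2, T), Rational(1, 2)) = Mul(Pow(2, Rational(1, 2)), Pow(T, Rational(1, 2))))
Add(Mul(-6934, Pow(26534, -1)), Mul(Mul(29, -98), Pow(Function('I')(118), -1))) = Add(Mul(-6934, Pow(26534, -1)), Mul(Mul(29, -98), Pow(Mul(Pow(2, Rational(1, 2)), Pow(118, Rational(1, 2))), -1))) = Add(Mul(-6934, Rational(1, 26534)), Mul(-2842, Pow(Mul(2, Pow(59, Rational(1, 2))), -1))) = Add(Rational(-3467, 13267), Mul(-2842, Mul(Rational(1, 118), Pow(59, Rational(1, 2))))) = Add(Rational(-3467, 13267), Mul(Rational(-1421, 59), Pow(59, Rational(1, 2))))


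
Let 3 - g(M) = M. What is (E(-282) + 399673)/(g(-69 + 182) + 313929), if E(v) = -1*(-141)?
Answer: 399814/313819 ≈ 1.2740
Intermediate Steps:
g(M) = 3 - M
E(v) = 141
(E(-282) + 399673)/(g(-69 + 182) + 313929) = (141 + 399673)/((3 - (-69 + 182)) + 313929) = 399814/((3 - 1*113) + 313929) = 399814/((3 - 113) + 313929) = 399814/(-110 + 313929) = 399814/313819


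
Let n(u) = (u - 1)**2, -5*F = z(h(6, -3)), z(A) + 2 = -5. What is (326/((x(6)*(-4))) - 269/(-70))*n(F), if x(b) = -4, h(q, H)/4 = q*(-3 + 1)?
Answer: 6781/1750 ≈ 3.8749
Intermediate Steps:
h(q, H) = -8*q (h(q, H) = 4*(q*(-3 + 1)) = 4*(q*(-2)) = 4*(-2*q) = -8*q)
z(A) = -7 (z(A) = -2 - 5 = -7)
F = 7/5 (F = -1/5*(-7) = 7/5 ≈ 1.4000)
n(u) = (-1 + u)**2
(326/((x(6)*(-4))) - 269/(-70))*n(F) = (326/((-4*(-4))) - 269/(-70))*(-1 + 7/5)**2 = (326/16 - 269*(-1/70))*(2/5)**2 = (326*(1/16) + 269/70)*(4/25) = (163/8 + 269/70)*(4/25) = (6781/280)*(4/25) = 6781/1750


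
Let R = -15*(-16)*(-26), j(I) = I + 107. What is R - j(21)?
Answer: -6368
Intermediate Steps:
j(I) = 107 + I
R = -6240 (R = 240*(-26) = -6240)
R - j(21) = -6240 - (107 + 21) = -6240 - 1*128 = -6240 - 128 = -6368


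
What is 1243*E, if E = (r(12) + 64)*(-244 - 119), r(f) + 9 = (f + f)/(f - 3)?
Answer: -26019719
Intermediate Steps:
r(f) = -9 + 2*f/(-3 + f) (r(f) = -9 + (f + f)/(f - 3) = -9 + (2*f)/(-3 + f) = -9 + 2*f/(-3 + f))
E = -20933 (E = ((27 - 7*12)/(-3 + 12) + 64)*(-244 - 119) = ((27 - 84)/9 + 64)*(-363) = ((⅑)*(-57) + 64)*(-363) = (-19/3 + 64)*(-363) = (173/3)*(-363) = -20933)
1243*E = 1243*(-20933) = -26019719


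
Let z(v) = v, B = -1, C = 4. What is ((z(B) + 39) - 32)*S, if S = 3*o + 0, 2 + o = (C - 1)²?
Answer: 126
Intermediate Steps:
o = 7 (o = -2 + (4 - 1)² = -2 + 3² = -2 + 9 = 7)
S = 21 (S = 3*7 + 0 = 21 + 0 = 21)
((z(B) + 39) - 32)*S = ((-1 + 39) - 32)*21 = (38 - 32)*21 = 6*21 = 126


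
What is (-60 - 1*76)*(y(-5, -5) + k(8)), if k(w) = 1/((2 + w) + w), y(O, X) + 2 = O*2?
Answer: 14620/9 ≈ 1624.4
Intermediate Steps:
y(O, X) = -2 + 2*O (y(O, X) = -2 + O*2 = -2 + 2*O)
k(w) = 1/(2 + 2*w)
(-60 - 1*76)*(y(-5, -5) + k(8)) = (-60 - 1*76)*((-2 + 2*(-5)) + 1/(2*(1 + 8))) = (-60 - 76)*((-2 - 10) + (1/2)/9) = -136*(-12 + (1/2)*(1/9)) = -136*(-12 + 1/18) = -136*(-215/18) = 14620/9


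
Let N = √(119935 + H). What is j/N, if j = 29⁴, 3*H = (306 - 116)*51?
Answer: 707281*√13685/41055 ≈ 2015.3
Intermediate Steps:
H = 3230 (H = ((306 - 116)*51)/3 = (190*51)/3 = (⅓)*9690 = 3230)
N = 3*√13685 (N = √(119935 + 3230) = √123165 = 3*√13685 ≈ 350.95)
j = 707281
j/N = 707281/((3*√13685)) = 707281*(√13685/41055) = 707281*√13685/41055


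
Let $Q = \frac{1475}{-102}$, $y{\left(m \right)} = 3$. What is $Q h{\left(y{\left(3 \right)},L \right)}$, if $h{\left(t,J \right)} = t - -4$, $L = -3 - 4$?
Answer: $- \frac{10325}{102} \approx -101.23$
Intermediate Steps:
$L = -7$
$h{\left(t,J \right)} = 4 + t$ ($h{\left(t,J \right)} = t + 4 = 4 + t$)
$Q = - \frac{1475}{102}$ ($Q = 1475 \left(- \frac{1}{102}\right) = - \frac{1475}{102} \approx -14.461$)
$Q h{\left(y{\left(3 \right)},L \right)} = - \frac{1475 \left(4 + 3\right)}{102} = \left(- \frac{1475}{102}\right) 7 = - \frac{10325}{102}$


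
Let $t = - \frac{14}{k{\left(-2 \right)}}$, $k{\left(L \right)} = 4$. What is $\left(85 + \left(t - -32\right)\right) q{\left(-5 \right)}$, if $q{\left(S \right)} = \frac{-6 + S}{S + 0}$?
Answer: $\frac{2497}{10} \approx 249.7$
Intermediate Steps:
$q{\left(S \right)} = \frac{-6 + S}{S}$
$t = - \frac{7}{2}$ ($t = - \frac{14}{4} = \left(-14\right) \frac{1}{4} = - \frac{7}{2} \approx -3.5$)
$\left(85 + \left(t - -32\right)\right) q{\left(-5 \right)} = \left(85 - - \frac{57}{2}\right) \frac{-6 - 5}{-5} = \left(85 + \left(- \frac{7}{2} + 32\right)\right) \left(\left(- \frac{1}{5}\right) \left(-11\right)\right) = \left(85 + \frac{57}{2}\right) \frac{11}{5} = \frac{227}{2} \cdot \frac{11}{5} = \frac{2497}{10}$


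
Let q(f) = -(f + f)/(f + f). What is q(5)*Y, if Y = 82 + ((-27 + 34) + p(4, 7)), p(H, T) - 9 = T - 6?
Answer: -99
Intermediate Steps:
p(H, T) = 3 + T (p(H, T) = 9 + (T - 6) = 9 + (-6 + T) = 3 + T)
q(f) = -1 (q(f) = -2*f/(2*f) = -2*f*1/(2*f) = -1*1 = -1)
Y = 99 (Y = 82 + ((-27 + 34) + (3 + 7)) = 82 + (7 + 10) = 82 + 17 = 99)
q(5)*Y = -1*99 = -99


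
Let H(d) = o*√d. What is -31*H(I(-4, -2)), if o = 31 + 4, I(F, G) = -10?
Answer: -1085*I*√10 ≈ -3431.1*I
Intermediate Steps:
o = 35
H(d) = 35*√d
-31*H(I(-4, -2)) = -1085*√(-10) = -1085*I*√10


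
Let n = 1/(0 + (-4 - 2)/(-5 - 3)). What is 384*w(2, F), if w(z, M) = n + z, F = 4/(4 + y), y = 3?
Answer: 1280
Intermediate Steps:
n = 4/3 (n = 1/(0 - 6/(-8)) = 1/(0 - 6*(-⅛)) = 1/(0 + ¾) = 1/(¾) = 4/3 ≈ 1.3333)
F = 4/7 (F = 4/(4 + 3) = 4/7 ≈ 0.57143)
w(z, M) = 4/3 + z
384*w(2, F) = 384*(4/3 + 2) = 384*(10/3) = 1280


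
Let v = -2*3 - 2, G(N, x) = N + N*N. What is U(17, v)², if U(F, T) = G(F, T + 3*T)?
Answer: 93636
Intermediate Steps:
G(N, x) = N + N²
v = -8 (v = -6 - 2 = -8)
U(F, T) = F*(1 + F)
U(17, v)² = (17*(1 + 17))² = (17*18)² = 306² = 93636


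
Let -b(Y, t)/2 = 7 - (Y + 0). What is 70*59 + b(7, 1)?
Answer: 4130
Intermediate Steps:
b(Y, t) = -14 + 2*Y (b(Y, t) = -2*(7 - (Y + 0)) = -2*(7 - Y) = -14 + 2*Y)
70*59 + b(7, 1) = 70*59 + (-14 + 2*7) = 4130 + (-14 + 14) = 4130 + 0 = 4130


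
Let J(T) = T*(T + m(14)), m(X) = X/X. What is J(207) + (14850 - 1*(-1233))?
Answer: 59139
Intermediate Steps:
m(X) = 1
J(T) = T*(1 + T) (J(T) = T*(T + 1) = T*(1 + T))
J(207) + (14850 - 1*(-1233)) = 207*(1 + 207) + (14850 - 1*(-1233)) = 207*208 + (14850 + 1233) = 43056 + 16083 = 59139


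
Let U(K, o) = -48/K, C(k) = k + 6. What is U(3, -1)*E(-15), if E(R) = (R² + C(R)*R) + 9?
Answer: -5904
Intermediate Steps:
C(k) = 6 + k
E(R) = 9 + R² + R*(6 + R) (E(R) = (R² + (6 + R)*R) + 9 = (R² + R*(6 + R)) + 9 = 9 + R² + R*(6 + R))
U(3, -1)*E(-15) = (-48/3)*(9 + (-15)² - 15*(6 - 15)) = (-48*⅓)*(9 + 225 - 15*(-9)) = -16*(9 + 225 + 135) = -16*369 = -5904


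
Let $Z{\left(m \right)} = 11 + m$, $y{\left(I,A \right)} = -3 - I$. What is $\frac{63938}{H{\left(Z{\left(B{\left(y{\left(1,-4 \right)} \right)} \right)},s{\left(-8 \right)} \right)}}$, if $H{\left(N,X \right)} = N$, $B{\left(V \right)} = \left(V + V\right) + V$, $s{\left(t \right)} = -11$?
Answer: $-63938$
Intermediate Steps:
$B{\left(V \right)} = 3 V$ ($B{\left(V \right)} = 2 V + V = 3 V$)
$\frac{63938}{H{\left(Z{\left(B{\left(y{\left(1,-4 \right)} \right)} \right)},s{\left(-8 \right)} \right)}} = \frac{63938}{11 + 3 \left(-3 - 1\right)} = \frac{63938}{11 + 3 \left(-4\right)} = \frac{63938}{11 - 12} = \frac{63938}{-1} = 63938 \left(-1\right) = -63938$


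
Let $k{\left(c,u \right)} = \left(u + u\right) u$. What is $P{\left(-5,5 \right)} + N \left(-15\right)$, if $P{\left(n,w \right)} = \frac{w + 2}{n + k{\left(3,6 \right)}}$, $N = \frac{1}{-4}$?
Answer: $\frac{1033}{268} \approx 3.8545$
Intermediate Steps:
$N = - \frac{1}{4} \approx -0.25$
$k{\left(c,u \right)} = 2 u^{2}$ ($k{\left(c,u \right)} = 2 u u = 2 u^{2}$)
$P{\left(n,w \right)} = \frac{2 + w}{72 + n}$ ($P{\left(n,w \right)} = \frac{w + 2}{n + 2 \cdot 6^{2}} = \frac{2 + w}{n + 2 \cdot 36} = \frac{2 + w}{n + 72} = \frac{2 + w}{72 + n}$)
$P{\left(-5,5 \right)} + N \left(-15\right) = \frac{2 + 5}{72 - 5} - - \frac{15}{4} = \frac{1}{67} \cdot 7 + \frac{15}{4} = \frac{7}{67} + \frac{15}{4} = \frac{1033}{268}$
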